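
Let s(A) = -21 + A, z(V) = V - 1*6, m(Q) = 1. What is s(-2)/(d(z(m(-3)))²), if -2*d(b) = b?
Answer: -92/25 ≈ -3.6800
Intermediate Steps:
z(V) = -6 + V (z(V) = V - 6 = -6 + V)
d(b) = -b/2
s(-2)/(d(z(m(-3)))²) = (-21 - 2)/((-(-6 + 1)/2)²) = -23/((-½*(-5))²) = -23/((5/2)²) = -23/25/4 = -23*4/25 = -92/25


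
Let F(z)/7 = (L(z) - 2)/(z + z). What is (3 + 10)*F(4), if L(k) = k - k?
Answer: -91/4 ≈ -22.750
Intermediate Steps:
L(k) = 0
F(z) = -7/z (F(z) = 7*((0 - 2)/(z + z)) = 7*(-2*1/(2*z)) = 7*(-1/z) = -7/z)
(3 + 10)*F(4) = (3 + 10)*(-7/4) = 13*(-7*¼) = 13*(-7/4) = -91/4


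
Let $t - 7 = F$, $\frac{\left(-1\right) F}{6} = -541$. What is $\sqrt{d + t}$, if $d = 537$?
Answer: $\sqrt{3790} \approx 61.563$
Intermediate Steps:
$F = 3246$ ($F = \left(-6\right) \left(-541\right) = 3246$)
$t = 3253$ ($t = 7 + 3246 = 3253$)
$\sqrt{d + t} = \sqrt{537 + 3253} = \sqrt{3790}$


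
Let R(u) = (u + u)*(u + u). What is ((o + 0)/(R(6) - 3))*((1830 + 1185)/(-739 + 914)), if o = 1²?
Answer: 201/1645 ≈ 0.12219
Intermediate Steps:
o = 1
R(u) = 4*u² (R(u) = (2*u)*(2*u) = 4*u²)
((o + 0)/(R(6) - 3))*((1830 + 1185)/(-739 + 914)) = ((1 + 0)/(4*6² - 3))*((1830 + 1185)/(-739 + 914)) = (1/(4*36 - 3))*(3015/175) = (1/(144 - 3))*(3015*(1/175)) = (1/141)*(603/35) = 201/1645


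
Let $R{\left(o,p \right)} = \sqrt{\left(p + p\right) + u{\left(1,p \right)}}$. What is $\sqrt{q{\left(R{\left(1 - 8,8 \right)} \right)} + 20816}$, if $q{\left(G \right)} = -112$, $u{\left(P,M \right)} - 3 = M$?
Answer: $4 \sqrt{1294} \approx 143.89$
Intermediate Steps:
$u{\left(P,M \right)} = 3 + M$
$R{\left(o,p \right)} = \sqrt{3 + 3 p}$ ($R{\left(o,p \right)} = \sqrt{\left(p + p\right) + \left(3 + p\right)} = \sqrt{2 p + \left(3 + p\right)} = \sqrt{3 + 3 p}$)
$\sqrt{q{\left(R{\left(1 - 8,8 \right)} \right)} + 20816} = \sqrt{-112 + 20816} = \sqrt{20704} = 4 \sqrt{1294}$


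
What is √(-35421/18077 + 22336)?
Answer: √7298271516727/18077 ≈ 149.45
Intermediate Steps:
√(-35421/18077 + 22336) = √(403732451/18077) = √7298271516727/18077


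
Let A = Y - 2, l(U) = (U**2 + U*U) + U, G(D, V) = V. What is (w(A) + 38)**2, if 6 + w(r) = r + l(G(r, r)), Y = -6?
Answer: 20736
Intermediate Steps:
l(U) = U + 2*U**2 (l(U) = (U**2 + U**2) + U = 2*U**2 + U = U + 2*U**2)
A = -8 (A = -6 - 2 = -8)
w(r) = -6 + r + r*(1 + 2*r) (w(r) = -6 + (r + r*(1 + 2*r)) = -6 + r + r*(1 + 2*r))
(w(A) + 38)**2 = ((-6 + 2*(-8) + 2*(-8)**2) + 38)**2 = ((-6 - 16 + 2*64) + 38)**2 = ((-6 - 16 + 128) + 38)**2 = (106 + 38)**2 = 144**2 = 20736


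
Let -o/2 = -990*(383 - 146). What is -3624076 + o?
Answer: -3154816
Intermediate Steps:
o = 469260 (o = -(-1980)*(383 - 146) = -(-1980)*237 = -2*(-234630) = 469260)
-3624076 + o = -3624076 + 469260 = -3154816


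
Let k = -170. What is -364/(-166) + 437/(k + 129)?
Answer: -28809/3403 ≈ -8.4658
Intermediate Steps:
-364/(-166) + 437/(k + 129) = -364/(-166) + 437/(-170 + 129) = -364*(-1/166) + 437/(-41) = 182/83 + 437*(-1/41) = 182/83 - 437/41 = -28809/3403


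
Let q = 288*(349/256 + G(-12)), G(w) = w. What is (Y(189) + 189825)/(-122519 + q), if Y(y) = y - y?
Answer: -1518600/1004659 ≈ -1.5116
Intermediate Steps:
Y(y) = 0
q = -24507/8 (q = 288*(349/256 - 12) = 288*(-2723/256) = -24507/8 ≈ -3063.4)
(Y(189) + 189825)/(-122519 + q) = (0 + 189825)/(-122519 - 24507/8) = 189825/(-1004659/8) = 189825*(-8/1004659) = -1518600/1004659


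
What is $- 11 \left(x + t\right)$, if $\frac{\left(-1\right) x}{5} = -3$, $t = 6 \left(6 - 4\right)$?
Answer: $-297$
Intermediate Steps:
$t = 12$ ($t = 6 \cdot 2 = 12$)
$x = 15$ ($x = \left(-5\right) \left(-3\right) = 15$)
$- 11 \left(x + t\right) = - 11 \left(15 + 12\right) = \left(-11\right) 27 = -297$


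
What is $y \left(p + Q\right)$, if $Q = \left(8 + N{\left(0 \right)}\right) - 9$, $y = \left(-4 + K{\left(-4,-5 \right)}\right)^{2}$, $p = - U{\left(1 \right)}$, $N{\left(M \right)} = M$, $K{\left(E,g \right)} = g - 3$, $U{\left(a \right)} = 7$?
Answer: $-1152$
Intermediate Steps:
$K{\left(E,g \right)} = -3 + g$ ($K{\left(E,g \right)} = g - 3 = -3 + g$)
$p = -7$ ($p = \left(-1\right) 7 = -7$)
$y = 144$ ($y = \left(-4 - 8\right)^{2} = \left(-12\right)^{2} = 144$)
$Q = -1$ ($Q = \left(8 + 0\right) - 9 = 8 - 9 = -1$)
$y \left(p + Q\right) = 144 \left(-7 - 1\right) = 144 \left(-8\right) = -1152$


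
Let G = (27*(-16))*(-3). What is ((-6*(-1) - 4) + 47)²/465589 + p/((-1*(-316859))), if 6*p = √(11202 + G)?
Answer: 2401/465589 + √12498/1901154 ≈ 0.0052157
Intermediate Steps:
G = 1296 (G = -432*(-3) = 1296)
p = √12498/6 (p = √(11202 + 1296)/6 = √12498/6 ≈ 18.632)
((-6*(-1) - 4) + 47)²/465589 + p/((-1*(-316859))) = ((-6*(-1) - 4) + 47)²/465589 + (√12498/6)/((-1*(-316859))) = ((6 - 4) + 47)²*(1/465589) + (√12498/6)/316859 = (2 + 47)²*(1/465589) + (√12498/6)*(1/316859) = 49²*(1/465589) + √12498/1901154 = 2401*(1/465589) + √12498/1901154 = 2401/465589 + √12498/1901154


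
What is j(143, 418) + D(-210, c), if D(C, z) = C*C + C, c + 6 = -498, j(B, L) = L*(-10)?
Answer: 39710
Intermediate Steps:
j(B, L) = -10*L
c = -504 (c = -6 - 498 = -504)
D(C, z) = C + C² (D(C, z) = C² + C = C + C²)
j(143, 418) + D(-210, c) = -10*418 - 210*(1 - 210) = -4180 - 210*(-209) = -4180 + 43890 = 39710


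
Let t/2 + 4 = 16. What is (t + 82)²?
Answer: 11236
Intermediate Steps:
t = 24 (t = -8 + 2*16 = -8 + 32 = 24)
(t + 82)² = (24 + 82)² = 106² = 11236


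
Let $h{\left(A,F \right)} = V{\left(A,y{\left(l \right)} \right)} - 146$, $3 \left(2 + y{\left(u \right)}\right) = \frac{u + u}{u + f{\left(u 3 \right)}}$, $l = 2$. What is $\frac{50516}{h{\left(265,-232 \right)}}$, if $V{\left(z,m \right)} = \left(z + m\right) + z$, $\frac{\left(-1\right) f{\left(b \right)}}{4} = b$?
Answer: $\frac{416757}{3151} \approx 132.26$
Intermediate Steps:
$f{\left(b \right)} = - 4 b$
$y{\left(u \right)} = - \frac{68}{33}$ ($y{\left(u \right)} = -2 + \frac{\left(u + u\right) \frac{1}{u - 4 u 3}}{3} = -2 + \frac{2 u \frac{1}{u - 4 \cdot 3 u}}{3} = -2 + \frac{2 u \frac{1}{u - 12 u}}{3} = -2 + \frac{2 u \frac{1}{\left(-11\right) u}}{3} = -2 + \frac{2 u \left(- \frac{1}{11 u}\right)}{3} = -2 + \frac{1}{3} \left(- \frac{2}{11}\right) = -2 - \frac{2}{33} = - \frac{68}{33}$)
$V{\left(z,m \right)} = m + 2 z$ ($V{\left(z,m \right)} = \left(m + z\right) + z = m + 2 z$)
$h{\left(A,F \right)} = - \frac{4886}{33} + 2 A$ ($h{\left(A,F \right)} = \left(- \frac{68}{33} + 2 A\right) - 146 = - \frac{4886}{33} + 2 A$)
$\frac{50516}{h{\left(265,-232 \right)}} = \frac{50516}{- \frac{4886}{33} + 2 \cdot 265} = \frac{50516}{- \frac{4886}{33} + 530} = \frac{50516}{\frac{12604}{33}} = 50516 \cdot \frac{33}{12604} = \frac{416757}{3151}$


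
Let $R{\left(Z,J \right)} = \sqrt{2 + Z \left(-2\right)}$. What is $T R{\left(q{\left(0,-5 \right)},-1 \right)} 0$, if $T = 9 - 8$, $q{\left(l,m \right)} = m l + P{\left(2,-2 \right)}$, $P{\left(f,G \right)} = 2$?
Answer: $0$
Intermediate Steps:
$q{\left(l,m \right)} = 2 + l m$ ($q{\left(l,m \right)} = m l + 2 = l m + 2 = 2 + l m$)
$R{\left(Z,J \right)} = \sqrt{2 - 2 Z}$
$T = 1$
$T R{\left(q{\left(0,-5 \right)},-1 \right)} 0 = 1 \sqrt{2 - 2 \left(2 + 0 \left(-5\right)\right)} 0 = 1 \sqrt{2 - 2 \left(2 + 0\right)} 0 = 1 \sqrt{2 - 4} \cdot 0 = 1 \sqrt{-2} \cdot 0 = 1 i \sqrt{2} \cdot 0 = i \sqrt{2} \cdot 0 = 0$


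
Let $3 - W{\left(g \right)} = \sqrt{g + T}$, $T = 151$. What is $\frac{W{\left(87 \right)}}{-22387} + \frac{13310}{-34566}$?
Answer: $- \frac{149037334}{386914521} + \frac{\sqrt{238}}{22387} \approx -0.38451$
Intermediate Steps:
$W{\left(g \right)} = 3 - \sqrt{151 + g}$ ($W{\left(g \right)} = 3 - \sqrt{g + 151} = 3 - \sqrt{151 + g}$)
$\frac{W{\left(87 \right)}}{-22387} + \frac{13310}{-34566} = \frac{3 - \sqrt{151 + 87}}{-22387} + \frac{13310}{-34566} = \left(3 - \sqrt{238}\right) \left(- \frac{1}{22387}\right) + 13310 \left(- \frac{1}{34566}\right) = \left(- \frac{3}{22387} + \frac{\sqrt{238}}{22387}\right) - \frac{6655}{17283} = - \frac{149037334}{386914521} + \frac{\sqrt{238}}{22387}$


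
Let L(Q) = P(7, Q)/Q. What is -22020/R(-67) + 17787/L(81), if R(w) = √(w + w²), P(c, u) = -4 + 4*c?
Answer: 480249/8 - 3670*√4422/737 ≈ 59700.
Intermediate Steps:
L(Q) = 24/Q (L(Q) = (-4 + 4*7)/Q = (-4 + 28)/Q = 24/Q)
-22020/R(-67) + 17787/L(81) = -22020*√4422/4422 + 17787/((24/81)) = -22020*√4422/4422 + 17787/((24*(1/81))) = -22020*√4422/4422 + 17787/(8/27) = -3670*√4422/737 + 17787*(27/8) = -3670*√4422/737 + 480249/8 = 480249/8 - 3670*√4422/737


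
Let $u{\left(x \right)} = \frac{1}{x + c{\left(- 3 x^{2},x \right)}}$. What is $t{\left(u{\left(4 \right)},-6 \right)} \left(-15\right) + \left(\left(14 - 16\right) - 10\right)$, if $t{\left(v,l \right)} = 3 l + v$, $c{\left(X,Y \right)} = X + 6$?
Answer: $\frac{9819}{38} \approx 258.39$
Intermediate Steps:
$c{\left(X,Y \right)} = 6 + X$
$u{\left(x \right)} = \frac{1}{6 + x - 3 x^{2}}$ ($u{\left(x \right)} = \frac{1}{x - \left(-6 + 3 x^{2}\right)} = \frac{1}{6 + x - 3 x^{2}}$)
$t{\left(v,l \right)} = v + 3 l$
$t{\left(u{\left(4 \right)},-6 \right)} \left(-15\right) + \left(\left(14 - 16\right) - 10\right) = \left(\frac{1}{6 + 4 - 3 \cdot 4^{2}} + 3 \left(-6\right)\right) \left(-15\right) + \left(\left(14 - 16\right) - 10\right) = \left(\frac{1}{6 + 4 - 48} - 18\right) \left(-15\right) - 12 = \left(\frac{1}{-38} - 18\right) \left(-15\right) - 12 = \left(- \frac{1}{38} - 18\right) \left(-15\right) - 12 = \left(- \frac{685}{38}\right) \left(-15\right) - 12 = \frac{10275}{38} - 12 = \frac{9819}{38}$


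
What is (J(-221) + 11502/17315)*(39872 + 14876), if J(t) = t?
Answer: -208869806524/17315 ≈ -1.2063e+7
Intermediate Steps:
(J(-221) + 11502/17315)*(39872 + 14876) = (-221 + 11502/17315)*(39872 + 14876) = (-221 + 11502*(1/17315))*54748 = (-221 + 11502/17315)*54748 = -3815113/17315*54748 = -208869806524/17315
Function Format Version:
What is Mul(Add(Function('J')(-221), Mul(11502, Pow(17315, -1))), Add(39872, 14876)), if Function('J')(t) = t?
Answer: Rational(-208869806524, 17315) ≈ -1.2063e+7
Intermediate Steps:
Mul(Add(Function('J')(-221), Mul(11502, Pow(17315, -1))), Add(39872, 14876)) = Mul(Add(-221, Mul(11502, Pow(17315, -1))), Add(39872, 14876)) = Mul(Add(-221, Mul(11502, Rational(1, 17315))), 54748) = Mul(Add(-221, Rational(11502, 17315)), 54748) = Mul(Rational(-3815113, 17315), 54748) = Rational(-208869806524, 17315)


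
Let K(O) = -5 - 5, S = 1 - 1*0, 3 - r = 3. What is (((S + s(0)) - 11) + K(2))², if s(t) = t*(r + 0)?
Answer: 400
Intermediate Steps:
r = 0 (r = 3 - 1*3 = 3 - 3 = 0)
S = 1 (S = 1 + 0 = 1)
s(t) = 0 (s(t) = t*(0 + 0) = t*0 = 0)
K(O) = -10
(((S + s(0)) - 11) + K(2))² = (((1 + 0) - 11) - 10)² = ((1 - 11) - 10)² = (-10 - 10)² = (-20)² = 400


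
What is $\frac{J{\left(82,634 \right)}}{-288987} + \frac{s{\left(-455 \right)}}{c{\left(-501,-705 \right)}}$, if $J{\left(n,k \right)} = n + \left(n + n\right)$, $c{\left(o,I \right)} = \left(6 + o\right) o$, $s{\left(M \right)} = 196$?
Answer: $- \frac{1455106}{23889110355} \approx -6.0911 \cdot 10^{-5}$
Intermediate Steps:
$c{\left(o,I \right)} = o \left(6 + o\right)$
$J{\left(n,k \right)} = 3 n$ ($J{\left(n,k \right)} = n + 2 n = 3 n$)
$\frac{J{\left(82,634 \right)}}{-288987} + \frac{s{\left(-455 \right)}}{c{\left(-501,-705 \right)}} = \frac{3 \cdot 82}{-288987} + \frac{196}{\left(-501\right) \left(6 - 501\right)} = 246 \left(- \frac{1}{288987}\right) + \frac{196}{\left(-501\right) \left(-495\right)} = - \frac{82}{96329} + \frac{196}{247995} = - \frac{1455106}{23889110355}$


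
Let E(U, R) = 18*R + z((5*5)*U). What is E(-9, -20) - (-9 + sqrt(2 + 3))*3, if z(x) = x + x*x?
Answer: 50067 - 3*sqrt(5) ≈ 50060.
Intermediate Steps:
z(x) = x + x**2
E(U, R) = 18*R + 25*U*(1 + 25*U) (E(U, R) = 18*R + ((5*5)*U)*(1 + (5*5)*U) = 18*R + (25*U)*(1 + 25*U) = 18*R + 25*U*(1 + 25*U))
E(-9, -20) - (-9 + sqrt(2 + 3))*3 = (18*(-20) + 25*(-9)*(1 + 25*(-9))) - (-9 + sqrt(2 + 3))*3 = (-360 + 25*(-9)*(1 - 225)) - (-9 + sqrt(5))*3 = (-360 + 25*(-9)*(-224)) - (-27 + 3*sqrt(5)) = (-360 + 50400) + (27 - 3*sqrt(5)) = 50040 + (27 - 3*sqrt(5)) = 50067 - 3*sqrt(5)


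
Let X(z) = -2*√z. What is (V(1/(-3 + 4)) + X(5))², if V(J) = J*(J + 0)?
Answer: 21 - 4*√5 ≈ 12.056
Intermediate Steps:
V(J) = J² (V(J) = J*J = J²)
(V(1/(-3 + 4)) + X(5))² = ((1/(-3 + 4))² - 2*√5)² = ((1/1)² - 2*√5)² = (1² - 2*√5)² = (1 - 2*√5)²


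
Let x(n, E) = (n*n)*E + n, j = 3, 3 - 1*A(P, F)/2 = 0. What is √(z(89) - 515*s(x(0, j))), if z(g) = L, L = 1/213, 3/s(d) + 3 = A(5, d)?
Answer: I*√23364822/213 ≈ 22.694*I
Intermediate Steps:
A(P, F) = 6 (A(P, F) = 6 - 2*0 = 6 + 0 = 6)
x(n, E) = n + E*n² (x(n, E) = n²*E + n = E*n² + n = n + E*n²)
s(d) = 1 (s(d) = 3/(-3 + 6) = 3/3 = 3*(⅓) = 1)
L = 1/213 ≈ 0.0046948
z(g) = 1/213
√(z(89) - 515*s(x(0, j))) = √(1/213 - 515*1) = √(1/213 - 515) = √(-109694/213) = I*√23364822/213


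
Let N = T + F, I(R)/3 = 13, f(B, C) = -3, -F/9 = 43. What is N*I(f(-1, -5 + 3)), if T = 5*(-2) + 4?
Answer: -15327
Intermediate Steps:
F = -387 (F = -9*43 = -387)
T = -6 (T = -10 + 4 = -6)
I(R) = 39 (I(R) = 3*13 = 39)
N = -393 (N = -6 - 387 = -393)
N*I(f(-1, -5 + 3)) = -393*39 = -15327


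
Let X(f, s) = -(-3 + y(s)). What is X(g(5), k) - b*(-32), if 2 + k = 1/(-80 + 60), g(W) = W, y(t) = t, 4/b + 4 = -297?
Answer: 27841/6020 ≈ 4.6247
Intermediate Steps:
b = -4/301 (b = 4/(-4 - 297) = 4/(-301) = 4*(-1/301) = -4/301 ≈ -0.013289)
k = -41/20 (k = -2 + 1/(-80 + 60) = -2 + 1/(-20) = -2 - 1/20 = -41/20 ≈ -2.0500)
X(f, s) = 3 - s (X(f, s) = -(-3 + s) = 3 - s)
X(g(5), k) - b*(-32) = (3 - 1*(-41/20)) - (-4)*(-32)/301 = (3 + 41/20) - 1*128/301 = 101/20 - 128/301 = 27841/6020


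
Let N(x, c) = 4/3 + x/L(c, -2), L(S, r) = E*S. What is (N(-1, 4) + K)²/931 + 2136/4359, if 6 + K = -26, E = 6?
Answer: 1171038829/779179968 ≈ 1.5029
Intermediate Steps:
L(S, r) = 6*S
K = -32 (K = -6 - 26 = -32)
N(x, c) = 4/3 + x/(6*c) (N(x, c) = 4/3 + x/((6*c)) = 4*(⅓) + x*(1/(6*c)) = 4/3 + x/(6*c))
(N(-1, 4) + K)²/931 + 2136/4359 = ((⅙)*(-1 + 8*4)/4 - 32)²/931 + 2136/4359 = ((⅙)*(¼)*(-1 + 32) - 32)²*(1/931) + 2136*(1/4359) = ((⅙)*(¼)*31 - 32)²*(1/931) + 712/1453 = (31/24 - 32)²*(1/931) + 712/1453 = (-737/24)²*(1/931) + 712/1453 = (543169/576)*(1/931) + 712/1453 = 543169/536256 + 712/1453 = 1171038829/779179968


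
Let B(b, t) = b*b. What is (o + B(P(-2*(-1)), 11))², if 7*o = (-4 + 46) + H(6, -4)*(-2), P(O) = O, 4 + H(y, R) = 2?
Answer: 5476/49 ≈ 111.76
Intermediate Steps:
H(y, R) = -2 (H(y, R) = -4 + 2 = -2)
o = 46/7 (o = ((-4 + 46) - 2*(-2))/7 = (42 + 4)/7 = (⅐)*46 = 46/7 ≈ 6.5714)
B(b, t) = b²
(o + B(P(-2*(-1)), 11))² = (46/7 + (-2*(-1))²)² = (46/7 + 2²)² = (46/7 + 4)² = (74/7)² = 5476/49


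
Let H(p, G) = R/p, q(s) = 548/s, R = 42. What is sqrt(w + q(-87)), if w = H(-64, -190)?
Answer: 17*I*sqrt(11658)/696 ≈ 2.6373*I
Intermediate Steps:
H(p, G) = 42/p
w = -21/32 (w = 42/(-64) = 42*(-1/64) = -21/32 ≈ -0.65625)
sqrt(w + q(-87)) = sqrt(-21/32 + 548/(-87)) = sqrt(-21/32 + 548*(-1/87)) = sqrt(-21/32 - 548/87) = sqrt(-19363/2784) = 17*I*sqrt(11658)/696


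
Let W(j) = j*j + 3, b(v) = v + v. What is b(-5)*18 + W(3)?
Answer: -168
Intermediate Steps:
b(v) = 2*v
W(j) = 3 + j² (W(j) = j² + 3 = 3 + j²)
b(-5)*18 + W(3) = (2*(-5))*18 + (3 + 3²) = -10*18 + (3 + 9) = -180 + 12 = -168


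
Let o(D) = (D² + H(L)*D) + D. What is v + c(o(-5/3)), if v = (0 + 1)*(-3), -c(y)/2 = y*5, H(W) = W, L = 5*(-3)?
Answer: -2377/9 ≈ -264.11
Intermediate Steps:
L = -15
o(D) = D² - 14*D (o(D) = (D² - 15*D) + D = D² - 14*D)
c(y) = -10*y (c(y) = -2*y*5 = -10*y)
v = -3 (v = 1*(-3) = -3)
v + c(o(-5/3)) = -3 - 10*(-5/3)*(-14 - 5/3) = -3 - 10*(-5*⅓)*(-14 - 5*⅓) = -3 - (-50)*(-14 - 5/3)/3 = -3 - (-50)*(-47)/(3*3) = -3 - 10*235/9 = -3 - 2350/9 = -2377/9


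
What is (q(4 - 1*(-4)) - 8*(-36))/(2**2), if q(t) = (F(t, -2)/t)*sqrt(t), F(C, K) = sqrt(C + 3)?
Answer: 72 + sqrt(22)/16 ≈ 72.293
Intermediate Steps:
F(C, K) = sqrt(3 + C)
q(t) = sqrt(3 + t)/sqrt(t) (q(t) = (sqrt(3 + t)/t)*sqrt(t) = sqrt(3 + t)/sqrt(t))
(q(4 - 1*(-4)) - 8*(-36))/(2**2) = (sqrt(3 + (4 - 1*(-4)))/sqrt(4 - 1*(-4)) - 8*(-36))/(2**2) = (sqrt(3 + (4 + 4))/sqrt(4 + 4) + 288)/4 = (sqrt(3 + 8)/sqrt(8) + 288)/4 = ((sqrt(2)/4)*sqrt(11) + 288)/4 = (sqrt(22)/4 + 288)/4 = (288 + sqrt(22)/4)/4 = 72 + sqrt(22)/16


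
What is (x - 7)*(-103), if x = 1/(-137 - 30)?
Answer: 120510/167 ≈ 721.62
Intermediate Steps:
x = -1/167 (x = 1/(-167) = -1/167 ≈ -0.0059880)
(x - 7)*(-103) = (-1/167 - 7)*(-103) = -1170/167*(-103) = 120510/167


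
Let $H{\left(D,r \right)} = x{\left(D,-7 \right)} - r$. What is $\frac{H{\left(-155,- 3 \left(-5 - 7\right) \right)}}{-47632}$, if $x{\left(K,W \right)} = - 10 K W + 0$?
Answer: $\frac{5443}{23816} \approx 0.22854$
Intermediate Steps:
$x{\left(K,W \right)} = - 10 K W$ ($x{\left(K,W \right)} = - 10 K W + 0 = - 10 K W$)
$H{\left(D,r \right)} = - r + 70 D$ ($H{\left(D,r \right)} = \left(-10\right) D \left(-7\right) - r = 70 D - r = - r + 70 D$)
$\frac{H{\left(-155,- 3 \left(-5 - 7\right) \right)}}{-47632} = \frac{- \left(-3\right) \left(-5 - 7\right) + 70 \left(-155\right)}{-47632} = \left(- \left(-3\right) \left(-12\right) - 10850\right) \left(- \frac{1}{47632}\right) = \left(\left(-1\right) 36 - 10850\right) \left(- \frac{1}{47632}\right) = \left(-36 - 10850\right) \left(- \frac{1}{47632}\right) = \left(-10886\right) \left(- \frac{1}{47632}\right) = \frac{5443}{23816}$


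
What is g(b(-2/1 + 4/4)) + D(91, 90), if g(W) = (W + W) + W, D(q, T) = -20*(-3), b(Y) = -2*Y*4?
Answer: 84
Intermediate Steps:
b(Y) = -8*Y
D(q, T) = 60
g(W) = 3*W (g(W) = 2*W + W = 3*W)
g(b(-2/1 + 4/4)) + D(91, 90) = 3*(-8*(-2/1 + 4/4)) + 60 = 3*(-8*(-2*1 + 4*(1/4))) + 60 = 3*(-8*(-2 + 1)) + 60 = 3*(-8*(-1)) + 60 = 3*8 + 60 = 24 + 60 = 84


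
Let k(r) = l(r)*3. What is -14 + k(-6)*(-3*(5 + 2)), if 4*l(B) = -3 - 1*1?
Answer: 49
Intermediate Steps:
l(B) = -1 (l(B) = (-3 - 1*1)/4 = (-3 - 1)/4 = (1/4)*(-4) = -1)
k(r) = -3 (k(r) = -1*3 = -3)
-14 + k(-6)*(-3*(5 + 2)) = -14 - (-9)*(5 + 2) = -14 - (-9)*7 = -14 - 3*(-21) = -14 + 63 = 49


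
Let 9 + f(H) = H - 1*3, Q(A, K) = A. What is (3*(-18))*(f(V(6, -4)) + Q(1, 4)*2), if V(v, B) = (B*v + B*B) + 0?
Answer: 972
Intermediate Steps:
V(v, B) = B² + B*v (V(v, B) = (B*v + B²) + 0 = (B² + B*v) + 0 = B² + B*v)
f(H) = -12 + H (f(H) = -9 + (H - 1*3) = -9 + (H - 3) = -9 + (-3 + H) = -12 + H)
(3*(-18))*(f(V(6, -4)) + Q(1, 4)*2) = (3*(-18))*((-12 - 4*(-4 + 6)) + 1*2) = -54*((-12 - 4*2) + 2) = -54*((-12 - 8) + 2) = -54*(-20 + 2) = -54*(-18) = 972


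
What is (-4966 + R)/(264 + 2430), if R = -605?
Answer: -1857/898 ≈ -2.0679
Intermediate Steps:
(-4966 + R)/(264 + 2430) = (-4966 - 605)/(264 + 2430) = -5571/2694 = -5571*1/2694 = -1857/898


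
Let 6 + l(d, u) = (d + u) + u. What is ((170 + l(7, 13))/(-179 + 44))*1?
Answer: -197/135 ≈ -1.4593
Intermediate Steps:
l(d, u) = -6 + d + 2*u (l(d, u) = -6 + ((d + u) + u) = -6 + (d + 2*u) = -6 + d + 2*u)
((170 + l(7, 13))/(-179 + 44))*1 = ((170 + (-6 + 7 + 2*13))/(-179 + 44))*1 = ((170 + (-6 + 7 + 26))/(-135))*1 = ((170 + 27)*(-1/135))*1 = (197*(-1/135))*1 = -197/135*1 = -197/135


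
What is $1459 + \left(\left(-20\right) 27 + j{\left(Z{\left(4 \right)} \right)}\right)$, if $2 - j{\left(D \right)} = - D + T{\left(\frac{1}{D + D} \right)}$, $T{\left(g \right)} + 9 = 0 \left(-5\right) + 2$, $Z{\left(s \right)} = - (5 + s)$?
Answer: $919$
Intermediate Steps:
$Z{\left(s \right)} = -5 - s$
$T{\left(g \right)} = -7$ ($T{\left(g \right)} = -9 + \left(0 \left(-5\right) + 2\right) = -9 + \left(0 + 2\right) = -9 + 2 = -7$)
$j{\left(D \right)} = 9 + D$ ($j{\left(D \right)} = 2 - \left(- D - 7\right) = 2 - \left(-7 - D\right) = 2 + \left(7 + D\right) = 9 + D$)
$1459 + \left(\left(-20\right) 27 + j{\left(Z{\left(4 \right)} \right)}\right) = 1459 + \left(\left(-20\right) 27 + \left(9 - 9\right)\right) = 1459 + \left(-540 + \left(9 - 9\right)\right) = 1459 + \left(-540 + 0\right) = 1459 - 540 = 919$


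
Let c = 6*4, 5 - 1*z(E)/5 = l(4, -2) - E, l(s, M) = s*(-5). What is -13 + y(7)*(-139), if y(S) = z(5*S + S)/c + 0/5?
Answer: -46877/24 ≈ -1953.2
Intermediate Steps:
l(s, M) = -5*s
z(E) = 125 + 5*E (z(E) = 25 - 5*(-5*4 - E) = 25 - 5*(-20 - E) = 25 + (100 + 5*E) = 125 + 5*E)
c = 24
y(S) = 125/24 + 5*S/4 (y(S) = (125 + 5*(5*S + S))/24 + 0/5 = (125 + 5*(6*S))*(1/24) + 0*(⅕) = (125 + 30*S)*(1/24) + 0 = (125/24 + 5*S/4) + 0 = 125/24 + 5*S/4)
-13 + y(7)*(-139) = -13 + (125/24 + (5/4)*7)*(-139) = -13 + (125/24 + 35/4)*(-139) = -13 + (335/24)*(-139) = -13 - 46565/24 = -46877/24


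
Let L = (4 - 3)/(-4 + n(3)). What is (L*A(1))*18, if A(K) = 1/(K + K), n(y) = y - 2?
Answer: -3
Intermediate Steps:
n(y) = -2 + y
A(K) = 1/(2*K)
L = -⅓ (L = (4 - 3)/(-4 + (-2 + 3)) = 1/(-4 + 1) = 1/(-3) = 1*(-⅓) = -⅓ ≈ -0.33333)
(L*A(1))*18 = -1/(6*1)*18 = -1/6*18 = -⅓*½*18 = -⅙*18 = -3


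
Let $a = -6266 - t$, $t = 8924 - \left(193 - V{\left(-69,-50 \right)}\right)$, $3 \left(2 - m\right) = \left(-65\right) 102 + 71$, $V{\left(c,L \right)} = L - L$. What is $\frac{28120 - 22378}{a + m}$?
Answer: $- \frac{8613}{19213} \approx -0.44829$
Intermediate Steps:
$V{\left(c,L \right)} = 0$
$m = \frac{6565}{3}$ ($m = 2 - \frac{\left(-65\right) 102 + 71}{3} = 2 - \frac{-6630 + 71}{3} = 2 - - \frac{6559}{3} = 2 + \frac{6559}{3} = \frac{6565}{3} \approx 2188.3$)
$t = 8731$ ($t = 8924 - \left(193 - 0\right) = 8924 - \left(193 + 0\right) = 8924 - 193 = 8731$)
$a = -14997$ ($a = -6266 - 8731 = -14997$)
$\frac{28120 - 22378}{a + m} = \frac{28120 - 22378}{-14997 + \frac{6565}{3}} = \frac{5742}{- \frac{38426}{3}} = 5742 \left(- \frac{3}{38426}\right) = - \frac{8613}{19213}$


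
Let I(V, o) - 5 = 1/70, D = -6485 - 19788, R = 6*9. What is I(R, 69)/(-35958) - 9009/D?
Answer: 44708031/130435340 ≈ 0.34276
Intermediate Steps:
R = 54
D = -26273
I(V, o) = 351/70 (I(V, o) = 5 + 1/70 = 351/70)
I(R, 69)/(-35958) - 9009/D = (351/70)/(-35958) - 9009/(-26273) = (351/70)*(-1/35958) - 9009*(-1/26273) = -9/64540 + 693/2021 = 44708031/130435340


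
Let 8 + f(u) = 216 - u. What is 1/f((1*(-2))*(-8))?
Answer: 1/192 ≈ 0.0052083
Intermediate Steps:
f(u) = 208 - u (f(u) = -8 + (216 - u) = 208 - u)
1/f((1*(-2))*(-8)) = 1/(208 - 1*(-2)*(-8)) = 1/(208 - (-2)*(-8)) = 1/(208 - 1*16) = 1/(208 - 16) = 1/192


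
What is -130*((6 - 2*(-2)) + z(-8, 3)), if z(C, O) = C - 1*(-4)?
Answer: -780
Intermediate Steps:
z(C, O) = 4 + C (z(C, O) = C + 4 = 4 + C)
-130*((6 - 2*(-2)) + z(-8, 3)) = -130*((6 - 2*(-2)) + (4 - 8)) = -130*((6 + 4) - 4) = -130*(10 - 4) = -130*6 = -780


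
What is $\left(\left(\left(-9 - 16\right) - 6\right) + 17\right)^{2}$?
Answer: $196$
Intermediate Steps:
$\left(\left(\left(-9 - 16\right) - 6\right) + 17\right)^{2} = \left(\left(-25 - 6\right) + 17\right)^{2} = \left(-31 + 17\right)^{2} = \left(-14\right)^{2} = 196$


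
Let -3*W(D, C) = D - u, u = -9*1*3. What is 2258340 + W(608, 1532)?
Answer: 6774385/3 ≈ 2.2581e+6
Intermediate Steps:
u = -27 (u = -9*3 = -27)
W(D, C) = -9 - D/3 (W(D, C) = -(D - 1*(-27))/3 = -(D + 27)/3 = -(27 + D)/3 = -9 - D/3)
2258340 + W(608, 1532) = 2258340 + (-9 - 1/3*608) = 2258340 + (-9 - 608/3) = 2258340 - 635/3 = 6774385/3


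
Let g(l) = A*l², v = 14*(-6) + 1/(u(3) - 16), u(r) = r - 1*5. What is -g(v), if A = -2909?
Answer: 6659192621/324 ≈ 2.0553e+7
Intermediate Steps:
u(r) = -5 + r (u(r) = r - 5 = -5 + r)
v = -1513/18 (v = 14*(-6) + 1/((-5 + 3) - 16) = -84 + 1/(-2 - 16) = -84 + 1/(-18) = -84 - 1/18 = -1513/18 ≈ -84.056)
g(l) = -2909*l²
-g(v) = -(-2909)*(-1513/18)² = -(-2909)*2289169/324 = -1*(-6659192621/324) = 6659192621/324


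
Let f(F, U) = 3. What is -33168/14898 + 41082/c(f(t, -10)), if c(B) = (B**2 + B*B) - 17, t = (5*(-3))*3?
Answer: 102001078/2483 ≈ 41080.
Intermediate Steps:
t = -45 (t = -15*3 = -45)
c(B) = -17 + 2*B**2 (c(B) = (B**2 + B**2) - 17 = 2*B**2 - 17 = -17 + 2*B**2)
-33168/14898 + 41082/c(f(t, -10)) = -33168/14898 + 41082/(-17 + 2*3**2) = -33168*1/14898 + 41082/(-17 + 2*9) = -5528/2483 + 41082/(-17 + 18) = -5528/2483 + 41082/1 = -5528/2483 + 41082*1 = -5528/2483 + 41082 = 102001078/2483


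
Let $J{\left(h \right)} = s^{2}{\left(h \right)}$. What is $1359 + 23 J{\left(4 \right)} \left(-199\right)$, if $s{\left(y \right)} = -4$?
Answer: $-71873$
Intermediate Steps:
$J{\left(h \right)} = 16$ ($J{\left(h \right)} = \left(-4\right)^{2} = 16$)
$1359 + 23 J{\left(4 \right)} \left(-199\right) = 1359 + 23 \cdot 16 \left(-199\right) = 1359 + 368 \left(-199\right) = 1359 - 73232 = -71873$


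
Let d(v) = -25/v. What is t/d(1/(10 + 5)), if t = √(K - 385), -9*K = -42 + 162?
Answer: -I*√3585/1125 ≈ -0.053222*I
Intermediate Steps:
K = -40/3 (K = -(-42 + 162)/9 = -⅑*120 = -40/3 ≈ -13.333)
t = I*√3585/3 (t = √(-40/3 - 385) = √(-1195/3) = I*√3585/3 ≈ 19.958*I)
t/d(1/(10 + 5)) = (I*√3585/3)/((-25/(1/(10 + 5)))) = (I*√3585/3)/((-25/(1/15))) = (I*√3585/3)/((-25/1/15)) = (I*√3585/3)/((-25*15)) = (I*√3585/3)/(-375) = (I*√3585/3)*(-1/375) = -I*√3585/1125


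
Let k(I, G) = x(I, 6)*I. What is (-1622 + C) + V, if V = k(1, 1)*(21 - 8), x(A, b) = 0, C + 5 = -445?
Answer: -2072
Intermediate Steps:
C = -450 (C = -5 - 445 = -450)
k(I, G) = 0 (k(I, G) = 0*I = 0)
V = 0 (V = 0*(21 - 8) = 0*13 = 0)
(-1622 + C) + V = (-1622 - 450) + 0 = -2072 + 0 = -2072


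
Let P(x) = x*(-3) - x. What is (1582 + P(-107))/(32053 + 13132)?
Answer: 402/9037 ≈ 0.044484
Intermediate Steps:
P(x) = -4*x (P(x) = -3*x - x = -4*x)
(1582 + P(-107))/(32053 + 13132) = (1582 - 4*(-107))/(32053 + 13132) = (1582 + 428)/45185 = 2010*(1/45185) = 402/9037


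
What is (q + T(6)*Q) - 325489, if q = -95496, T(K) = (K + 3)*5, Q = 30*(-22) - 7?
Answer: -451000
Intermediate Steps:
Q = -667 (Q = -660 - 7 = -667)
T(K) = 15 + 5*K (T(K) = (3 + K)*5 = 15 + 5*K)
(q + T(6)*Q) - 325489 = (-95496 + (15 + 5*6)*(-667)) - 325489 = (-95496 + (15 + 30)*(-667)) - 325489 = (-95496 + 45*(-667)) - 325489 = (-95496 - 30015) - 325489 = -125511 - 325489 = -451000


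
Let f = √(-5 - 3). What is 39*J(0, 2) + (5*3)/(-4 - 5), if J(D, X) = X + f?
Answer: 229/3 + 78*I*√2 ≈ 76.333 + 110.31*I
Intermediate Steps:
f = 2*I*√2 (f = √(-8) = 2*I*√2 ≈ 2.8284*I)
J(D, X) = X + 2*I*√2
39*J(0, 2) + (5*3)/(-4 - 5) = 39*(2 + 2*I*√2) + (5*3)/(-4 - 5) = (78 + 78*I*√2) + 15/(-9) = (78 + 78*I*√2) + 15*(-⅑) = (78 + 78*I*√2) - 5/3 = 229/3 + 78*I*√2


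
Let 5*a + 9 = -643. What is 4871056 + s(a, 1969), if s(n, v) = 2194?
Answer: 4873250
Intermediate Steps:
a = -652/5 (a = -9/5 + (⅕)*(-643) = -9/5 - 643/5 = -652/5 ≈ -130.40)
4871056 + s(a, 1969) = 4871056 + 2194 = 4873250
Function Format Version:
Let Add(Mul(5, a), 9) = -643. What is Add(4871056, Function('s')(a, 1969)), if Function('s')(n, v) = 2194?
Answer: 4873250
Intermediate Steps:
a = Rational(-652, 5) (a = Add(Rational(-9, 5), Mul(Rational(1, 5), -643)) = Add(Rational(-9, 5), Rational(-643, 5)) = Rational(-652, 5) ≈ -130.40)
Add(4871056, Function('s')(a, 1969)) = Add(4871056, 2194) = 4873250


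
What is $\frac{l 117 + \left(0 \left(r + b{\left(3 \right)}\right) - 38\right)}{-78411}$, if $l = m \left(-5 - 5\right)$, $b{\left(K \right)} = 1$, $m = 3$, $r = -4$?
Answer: $\frac{3548}{78411} \approx 0.045249$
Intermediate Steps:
$l = -30$ ($l = 3 \left(-5 - 5\right) = 3 \left(-10\right) = -30$)
$\frac{l 117 + \left(0 \left(r + b{\left(3 \right)}\right) - 38\right)}{-78411} = \frac{\left(-30\right) 117 - \left(38 + 0 \left(-4 + 1\right)\right)}{-78411} = \left(-3510 + \left(0 \left(-3\right) - 38\right)\right) \left(- \frac{1}{78411}\right) = \left(-3510 + \left(0 - 38\right)\right) \left(- \frac{1}{78411}\right) = \left(-3510 - 38\right) \left(- \frac{1}{78411}\right) = \left(-3548\right) \left(- \frac{1}{78411}\right) = \frac{3548}{78411}$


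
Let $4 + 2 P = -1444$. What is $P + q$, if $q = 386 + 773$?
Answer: $435$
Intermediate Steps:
$P = -724$ ($P = -2 + \frac{1}{2} \left(-1444\right) = -2 - 722 = -724$)
$q = 1159$
$P + q = -724 + 1159 = 435$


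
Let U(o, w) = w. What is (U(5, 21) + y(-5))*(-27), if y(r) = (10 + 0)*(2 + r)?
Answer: 243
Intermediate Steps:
y(r) = 20 + 10*r (y(r) = 10*(2 + r) = 20 + 10*r)
(U(5, 21) + y(-5))*(-27) = (21 + (20 + 10*(-5)))*(-27) = (21 + (20 - 50))*(-27) = (21 - 30)*(-27) = -9*(-27) = 243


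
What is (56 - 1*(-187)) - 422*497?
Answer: -209491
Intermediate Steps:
(56 - 1*(-187)) - 422*497 = (56 + 187) - 209734 = 243 - 209734 = -209491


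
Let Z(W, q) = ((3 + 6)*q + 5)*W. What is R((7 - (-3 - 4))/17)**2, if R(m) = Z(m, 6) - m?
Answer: 659344/289 ≈ 2281.5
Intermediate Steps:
Z(W, q) = W*(5 + 9*q) (Z(W, q) = (9*q + 5)*W = (5 + 9*q)*W = W*(5 + 9*q))
R(m) = 58*m (R(m) = m*(5 + 9*6) - m = m*(5 + 54) - m = m*59 - m = 59*m - m = 58*m)
R((7 - (-3 - 4))/17)**2 = (58*((7 - (-3 - 4))/17))**2 = (58*((7 - 1*(-7))*(1/17)))**2 = (58*((7 + 7)*(1/17)))**2 = (58*(14*(1/17)))**2 = (58*(14/17))**2 = (812/17)**2 = 659344/289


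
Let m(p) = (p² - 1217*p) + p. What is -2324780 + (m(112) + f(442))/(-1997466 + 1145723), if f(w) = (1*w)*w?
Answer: -1980115163256/851743 ≈ -2.3248e+6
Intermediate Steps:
m(p) = p² - 1216*p
f(w) = w² (f(w) = w*w = w²)
-2324780 + (m(112) + f(442))/(-1997466 + 1145723) = -2324780 + (112*(-1216 + 112) + 442²)/(-1997466 + 1145723) = -2324780 + (112*(-1104) + 195364)/(-851743) = -2324780 + (-123648 + 195364)*(-1/851743) = -2324780 + 71716*(-1/851743) = -2324780 - 71716/851743 = -1980115163256/851743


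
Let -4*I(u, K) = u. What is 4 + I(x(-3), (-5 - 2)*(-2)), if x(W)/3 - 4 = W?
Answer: 13/4 ≈ 3.2500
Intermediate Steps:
x(W) = 12 + 3*W
I(u, K) = -u/4
4 + I(x(-3), (-5 - 2)*(-2)) = 4 - (12 + 3*(-3))/4 = 4 - (12 - 9)/4 = 4 - 1/4*3 = 4 - 3/4 = 13/4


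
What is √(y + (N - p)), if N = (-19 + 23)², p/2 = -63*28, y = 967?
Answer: √4511 ≈ 67.164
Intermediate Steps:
p = -3528 (p = 2*(-63*28) = 2*(-1764) = -3528)
N = 16 (N = 4² = 16)
√(y + (N - p)) = √(967 + (16 - 1*(-3528))) = √(967 + (16 + 3528)) = √(967 + 3544) = √4511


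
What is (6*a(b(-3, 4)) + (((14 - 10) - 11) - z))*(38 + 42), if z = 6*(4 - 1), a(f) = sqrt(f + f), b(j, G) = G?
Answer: -2000 + 960*sqrt(2) ≈ -642.36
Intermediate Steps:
a(f) = sqrt(2)*sqrt(f) (a(f) = sqrt(2*f) = sqrt(2)*sqrt(f))
z = 18 (z = 6*3 = 18)
(6*a(b(-3, 4)) + (((14 - 10) - 11) - z))*(38 + 42) = (6*(sqrt(2)*sqrt(4)) + (((14 - 10) - 11) - 1*18))*(38 + 42) = (6*(sqrt(2)*2) + ((4 - 11) - 18))*80 = (6*(2*sqrt(2)) + (-7 - 18))*80 = (12*sqrt(2) - 25)*80 = (-25 + 12*sqrt(2))*80 = -2000 + 960*sqrt(2)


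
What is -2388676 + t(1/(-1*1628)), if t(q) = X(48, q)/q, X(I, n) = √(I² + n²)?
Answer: -2388676 - √6106484737 ≈ -2.4668e+6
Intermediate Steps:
t(q) = √(2304 + q²)/q (t(q) = √(48² + q²)/q = √(2304 + q²)/q)
-2388676 + t(1/(-1*1628)) = -2388676 + √(2304 + (1/(-1*1628))²)/(1/(-1*1628)) = -2388676 + √(2304 + (1/(-1628))²)/(1/(-1628)) = -2388676 + √(2304 + (-1/1628)²)/(-1/1628) = -2388676 - 1628*√(2304 + 1/2650384) = -2388676 - √6106484737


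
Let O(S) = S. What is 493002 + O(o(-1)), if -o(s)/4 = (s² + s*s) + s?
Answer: 492998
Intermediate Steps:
o(s) = -8*s² - 4*s (o(s) = -4*((s² + s*s) + s) = -4*((s² + s²) + s) = -4*(2*s² + s) = -4*(s + 2*s²) = -8*s² - 4*s)
493002 + O(o(-1)) = 493002 - 4*(-1)*(1 + 2*(-1)) = 493002 - 4*(-1)*(1 - 2) = 493002 - 4*(-1)*(-1) = 493002 - 4 = 492998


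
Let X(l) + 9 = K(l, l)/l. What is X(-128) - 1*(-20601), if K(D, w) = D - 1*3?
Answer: 2635907/128 ≈ 20593.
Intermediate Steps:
K(D, w) = -3 + D (K(D, w) = D - 3 = -3 + D)
X(l) = -9 + (-3 + l)/l
X(-128) - 1*(-20601) = (-8 - 3/(-128)) - 1*(-20601) = (-8 - 3*(-1/128)) + 20601 = (-8 + 3/128) + 20601 = -1021/128 + 20601 = 2635907/128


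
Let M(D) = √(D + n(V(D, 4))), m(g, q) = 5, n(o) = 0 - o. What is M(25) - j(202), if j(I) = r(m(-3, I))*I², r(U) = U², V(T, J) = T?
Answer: -1020100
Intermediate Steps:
n(o) = -o
M(D) = 0 (M(D) = √(D - D) = √0 = 0)
j(I) = 25*I² (j(I) = 5²*I² = 25*I²)
M(25) - j(202) = 0 - 25*202² = 0 - 25*40804 = 0 - 1*1020100 = 0 - 1020100 = -1020100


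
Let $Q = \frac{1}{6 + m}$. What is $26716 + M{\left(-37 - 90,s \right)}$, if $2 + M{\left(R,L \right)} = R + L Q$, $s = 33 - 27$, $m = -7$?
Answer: $26581$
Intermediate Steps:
$s = 6$
$Q = -1$ ($Q = \frac{1}{6 - 7} = \frac{1}{-1} = -1$)
$M{\left(R,L \right)} = -2 + R - L$ ($M{\left(R,L \right)} = -2 + \left(R + L \left(-1\right)\right) = -2 - \left(L - R\right) = -2 + R - L$)
$26716 + M{\left(-37 - 90,s \right)} = 26716 - 135 = 26581$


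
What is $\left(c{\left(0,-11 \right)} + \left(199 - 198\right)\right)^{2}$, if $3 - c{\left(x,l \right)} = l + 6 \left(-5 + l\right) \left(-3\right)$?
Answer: $74529$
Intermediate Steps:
$c{\left(x,l \right)} = -87 + 17 l$ ($c{\left(x,l \right)} = 3 - \left(l + 6 \left(-5 + l\right) \left(-3\right)\right) = 3 - \left(l + 6 \left(15 - 3 l\right)\right) = 3 - \left(l - \left(-90 + 18 l\right)\right) = 3 - \left(90 - 17 l\right) = 3 + \left(-90 + 17 l\right) = -87 + 17 l$)
$\left(c{\left(0,-11 \right)} + \left(199 - 198\right)\right)^{2} = \left(\left(-87 + 17 \left(-11\right)\right) + \left(199 - 198\right)\right)^{2} = \left(\left(-87 - 187\right) + \left(199 - 198\right)\right)^{2} = \left(-274 + 1\right)^{2} = \left(-273\right)^{2} = 74529$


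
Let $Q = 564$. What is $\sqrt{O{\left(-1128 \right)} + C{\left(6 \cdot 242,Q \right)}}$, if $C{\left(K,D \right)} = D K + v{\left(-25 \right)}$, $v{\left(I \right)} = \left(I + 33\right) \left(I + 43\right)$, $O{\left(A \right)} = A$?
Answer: $2 \sqrt{204486} \approx 904.4$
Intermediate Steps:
$v{\left(I \right)} = \left(33 + I\right) \left(43 + I\right)$
$C{\left(K,D \right)} = 144 + D K$ ($C{\left(K,D \right)} = D K + \left(1419 + \left(-25\right)^{2} + 76 \left(-25\right)\right) = D K + \left(1419 + 625 - 1900\right) = D K + 144 = 144 + D K$)
$\sqrt{O{\left(-1128 \right)} + C{\left(6 \cdot 242,Q \right)}} = \sqrt{-1128 + \left(144 + 564 \cdot 6 \cdot 242\right)} = \sqrt{-1128 + \left(144 + 564 \cdot 1452\right)} = \sqrt{-1128 + \left(144 + 818928\right)} = \sqrt{-1128 + 819072} = \sqrt{817944} = 2 \sqrt{204486}$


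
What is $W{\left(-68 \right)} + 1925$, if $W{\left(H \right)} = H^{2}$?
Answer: $6549$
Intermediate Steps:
$W{\left(-68 \right)} + 1925 = \left(-68\right)^{2} + 1925 = 4624 + 1925 = 6549$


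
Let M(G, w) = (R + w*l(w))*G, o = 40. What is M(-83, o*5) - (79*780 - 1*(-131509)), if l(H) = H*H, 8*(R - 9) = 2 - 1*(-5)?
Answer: -5313551589/8 ≈ -6.6419e+8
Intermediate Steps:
R = 79/8 (R = 9 + (2 - 1*(-5))/8 = 9 + (2 + 5)/8 = 9 + (⅛)*7 = 9 + 7/8 = 79/8 ≈ 9.8750)
l(H) = H²
M(G, w) = G*(79/8 + w³) (M(G, w) = (79/8 + w*w²)*G = (79/8 + w³)*G = G*(79/8 + w³))
M(-83, o*5) - (79*780 - 1*(-131509)) = (⅛)*(-83)*(79 + 8*(40*5)³) - (79*780 - 1*(-131509)) = (⅛)*(-83)*(79 + 8*200³) - (61620 + 131509) = (⅛)*(-83)*(79 + 8*8000000) - 1*193129 = (⅛)*(-83)*(79 + 64000000) - 193129 = (⅛)*(-83)*64000079 - 193129 = -5312006557/8 - 193129 = -5313551589/8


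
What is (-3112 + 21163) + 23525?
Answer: 41576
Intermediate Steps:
(-3112 + 21163) + 23525 = 18051 + 23525 = 41576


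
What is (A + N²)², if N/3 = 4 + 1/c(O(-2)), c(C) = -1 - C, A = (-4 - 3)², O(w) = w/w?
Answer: 405769/16 ≈ 25361.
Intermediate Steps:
O(w) = 1
A = 49 (A = (-7)² = 49)
N = 21/2 (N = 3*(4 + 1/(-1 - 1*1)) = 3*(4 + 1/(-1 - 1)) = 3*(4 + 1/(-2)) = 3*(4 - ½) = 3*(7/2) = 21/2 ≈ 10.500)
(A + N²)² = (49 + (21/2)²)² = (49 + 441/4)² = (637/4)² = 405769/16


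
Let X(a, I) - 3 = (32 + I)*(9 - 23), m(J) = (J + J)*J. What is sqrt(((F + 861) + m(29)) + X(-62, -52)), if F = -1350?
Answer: 6*sqrt(41) ≈ 38.419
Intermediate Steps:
m(J) = 2*J**2 (m(J) = (2*J)*J = 2*J**2)
X(a, I) = -445 - 14*I (X(a, I) = 3 + (32 + I)*(9 - 23) = 3 + (32 + I)*(-14) = 3 + (-448 - 14*I) = -445 - 14*I)
sqrt(((F + 861) + m(29)) + X(-62, -52)) = sqrt(((-1350 + 861) + 2*29**2) + (-445 - 14*(-52))) = sqrt((-489 + 2*841) + (-445 + 728)) = sqrt((-489 + 1682) + 283) = sqrt(1193 + 283) = sqrt(1476) = 6*sqrt(41)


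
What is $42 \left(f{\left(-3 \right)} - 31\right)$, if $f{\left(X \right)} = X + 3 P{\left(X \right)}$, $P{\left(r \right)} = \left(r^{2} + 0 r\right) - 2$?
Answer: $-546$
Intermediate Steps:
$P{\left(r \right)} = -2 + r^{2}$ ($P{\left(r \right)} = \left(r^{2} + 0\right) - 2 = r^{2} - 2 = -2 + r^{2}$)
$f{\left(X \right)} = -6 + X + 3 X^{2}$ ($f{\left(X \right)} = X + 3 \left(-2 + X^{2}\right) = X + \left(-6 + 3 X^{2}\right) = -6 + X + 3 X^{2}$)
$42 \left(f{\left(-3 \right)} - 31\right) = 42 \left(\left(-6 - 3 + 3 \left(-3\right)^{2}\right) - 31\right) = 42 \left(\left(-6 - 3 + 3 \cdot 9\right) - 31\right) = 42 \left(\left(-6 - 3 + 27\right) - 31\right) = 42 \left(18 - 31\right) = 42 \left(-13\right) = -546$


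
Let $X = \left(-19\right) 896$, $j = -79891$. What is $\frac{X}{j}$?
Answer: $\frac{2432}{11413} \approx 0.21309$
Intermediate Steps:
$X = -17024$
$\frac{X}{j} = - \frac{17024}{-79891} = \left(-17024\right) \left(- \frac{1}{79891}\right) = \frac{2432}{11413}$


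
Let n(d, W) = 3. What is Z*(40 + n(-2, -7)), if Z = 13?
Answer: 559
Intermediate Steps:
Z*(40 + n(-2, -7)) = 13*(40 + 3) = 13*43 = 559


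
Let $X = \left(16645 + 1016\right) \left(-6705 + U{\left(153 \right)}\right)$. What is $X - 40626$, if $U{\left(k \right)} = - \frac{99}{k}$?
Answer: $- \frac{2013973998}{17} \approx -1.1847 \cdot 10^{8}$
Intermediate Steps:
$X = - \frac{2013283356}{17}$ ($X = \left(16645 + 1016\right) \left(-6705 - \frac{99}{153}\right) = 17661 \left(-6705 - \frac{11}{17}\right) = 17661 \left(- \frac{113996}{17}\right) = - \frac{2013283356}{17} \approx -1.1843 \cdot 10^{8}$)
$X - 40626 = - \frac{2013283356}{17} - 40626 = - \frac{2013973998}{17}$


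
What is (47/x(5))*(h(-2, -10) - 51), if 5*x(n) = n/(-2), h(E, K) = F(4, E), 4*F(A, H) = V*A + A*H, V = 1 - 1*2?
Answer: 5076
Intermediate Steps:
V = -1 (V = 1 - 2 = -1)
F(A, H) = -A/4 + A*H/4 (F(A, H) = (-A + A*H)/4 = -A/4 + A*H/4)
h(E, K) = -1 + E (h(E, K) = (¼)*4*(-1 + E) = -1 + E)
x(n) = -n/10 (x(n) = (n/(-2))/5 = (n*(-½))/5 = (-n/2)/5 = -n/10)
(47/x(5))*(h(-2, -10) - 51) = (47/((-⅒*5)))*((-1 - 2) - 51) = (47/(-½))*(-3 - 51) = (47*(-2))*(-54) = -94*(-54) = 5076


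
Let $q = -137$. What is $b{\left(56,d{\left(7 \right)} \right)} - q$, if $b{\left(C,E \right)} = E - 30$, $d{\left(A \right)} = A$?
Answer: $114$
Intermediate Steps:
$b{\left(C,E \right)} = -30 + E$
$b{\left(56,d{\left(7 \right)} \right)} - q = \left(-30 + 7\right) - -137 = -23 + 137 = 114$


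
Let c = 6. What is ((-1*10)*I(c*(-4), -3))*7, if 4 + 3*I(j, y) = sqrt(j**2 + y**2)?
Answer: 280/3 - 70*sqrt(65) ≈ -471.02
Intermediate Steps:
I(j, y) = -4/3 + sqrt(j**2 + y**2)/3
((-1*10)*I(c*(-4), -3))*7 = ((-1*10)*(-4/3 + sqrt((6*(-4))**2 + (-3)**2)/3))*7 = -10*(-4/3 + sqrt((-24)**2 + 9)/3)*7 = -10*(-4/3 + sqrt(576 + 9)/3)*7 = -10*(-4/3 + sqrt(585)/3)*7 = -10*(-4/3 + (3*sqrt(65))/3)*7 = -10*(-4/3 + sqrt(65))*7 = (40/3 - 10*sqrt(65))*7 = 280/3 - 70*sqrt(65)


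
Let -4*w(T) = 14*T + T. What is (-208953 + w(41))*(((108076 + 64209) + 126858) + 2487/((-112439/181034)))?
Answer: -27756920512293513/449756 ≈ -6.1716e+10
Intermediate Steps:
w(T) = -15*T/4 (w(T) = -(14*T + T)/4 = -15*T/4)
(-208953 + w(41))*(((108076 + 64209) + 126858) + 2487/((-112439/181034))) = (-208953 - 15/4*41)*(((108076 + 64209) + 126858) + 2487/((-112439/181034))) = (-208953 - 615/4)*((172285 + 126858) + 2487/((-112439*1/181034))) = -836427*(299143 + 2487/(-112439/181034))/4 = -836427*(299143 + 2487*(-181034/112439))/4 = -836427*(299143 - 450231558/112439)/4 = -836427/4*33185108219/112439 = -27756920512293513/449756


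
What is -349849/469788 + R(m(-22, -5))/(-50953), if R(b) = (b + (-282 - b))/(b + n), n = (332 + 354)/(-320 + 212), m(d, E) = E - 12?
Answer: -22485558469981/30184693142604 ≈ -0.74493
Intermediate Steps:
m(d, E) = -12 + E
n = -343/54 (n = 686/(-108) = 686*(-1/108) = -343/54 ≈ -6.3519)
R(b) = -282/(-343/54 + b) (R(b) = (b + (-282 - b))/(b - 343/54) = -282/(-343/54 + b))
-349849/469788 + R(m(-22, -5))/(-50953) = -349849/469788 - 15228/(-343 + 54*(-12 - 5))/(-50953) = -349849*1/469788 - 15228/(-343 + 54*(-17))*(-1/50953) = -349849/469788 - 15228/(-343 - 918)*(-1/50953) = -349849/469788 - 15228/(-1261)*(-1/50953) = -349849/469788 - 15228*(-1/1261)*(-1/50953) = -349849/469788 + (15228/1261)*(-1/50953) = -349849/469788 - 15228/64251733 = -22485558469981/30184693142604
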